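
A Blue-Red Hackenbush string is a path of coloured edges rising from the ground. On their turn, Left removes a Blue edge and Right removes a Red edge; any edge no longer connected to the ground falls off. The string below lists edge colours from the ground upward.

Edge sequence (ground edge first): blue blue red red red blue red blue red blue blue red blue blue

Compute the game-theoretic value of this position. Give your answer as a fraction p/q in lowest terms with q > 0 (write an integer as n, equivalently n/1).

Prefix values for blue blue red red red blue red blue red blue blue red blue blue via {L|R} + simplicity:
1 of 14 · b · max L 0 · min R +∞ so 1
2 of 14 · bb · max L 1 · min R +∞ so 2
3 of 14 · bbr · max L 1 · min R 2 so 3/2
4 of 14 · bbrr · max L 1 · min R 3/2 so 5/4
5 of 14 · bbrrr · max L 1 · min R 5/4 so 9/8
6 of 14 · bbrrrb · max L 9/8 · min R 5/4 so 19/16
7 of 14 · bbrrrbr · max L 9/8 · min R 19/16 so 37/32
8 of 14 · bbrrrbrb · max L 37/32 · min R 19/16 so 75/64
9 of 14 · bbrrrbrbr · max L 37/32 · min R 75/64 so 149/128
10 of 14 · bbrrrbrbrb · max L 149/128 · min R 75/64 so 299/256
11 of 14 · bbrrrbrbrbb · max L 299/256 · min R 75/64 so 599/512
12 of 14 · bbrrrbrbrbbr · max L 299/256 · min R 599/512 so 1197/1024
13 of 14 · bbrrrbrbrbbrb · max L 1197/1024 · min R 599/512 so 2395/2048
14 of 14 · bbrrrbrbrbbrbb · max L 2395/2048 · min R 599/512 so 4791/4096

4791/4096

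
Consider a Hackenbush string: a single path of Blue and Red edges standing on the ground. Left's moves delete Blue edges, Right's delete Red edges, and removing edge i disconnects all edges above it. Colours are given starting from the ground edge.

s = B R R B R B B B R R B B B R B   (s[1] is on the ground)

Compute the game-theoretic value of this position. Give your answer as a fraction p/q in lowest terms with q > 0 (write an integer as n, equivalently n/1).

step 1: add B to get B; options L={ 0 } R={ ∅ } so 1
step 2: add R to get BR; options L={ 0 } R={ 1 } so 1/2
step 3: add R to get BRR; options L={ 0 } R={ 1/2 1 } so 1/4
step 4: add B to get BRRB; options L={ 0 1/4 } R={ 1/2 1 } so 3/8
step 5: add R to get BRRBR; options L={ 0 1/4 } R={ 3/8 1/2 1 } so 5/16
step 6: add B to get BRRBRB; options L={ 0 1/4 5/16 } R={ 3/8 1/2 1 } so 11/32
step 7: add B to get BRRBRBB; options L={ 0 1/4 5/16 11/32 } R={ 3/8 1/2 1 } so 23/64
step 8: add B to get BRRBRBBB; options L={ 0 1/4 5/16 11/32 23/64 } R={ 3/8 1/2 1 } so 47/128
step 9: add R to get BRRBRBBBR; options L={ 0 1/4 5/16 11/32 23/64 } R={ 47/128 3/8 1/2 1 } so 93/256
step 10: add R to get BRRBRBBBRR; options L={ 0 1/4 5/16 11/32 23/64 } R={ 93/256 47/128 3/8 1/2 1 } so 185/512
step 11: add B to get BRRBRBBBRRB; options L={ 0 1/4 5/16 11/32 23/64 185/512 } R={ 93/256 47/128 3/8 1/2 1 } so 371/1024
step 12: add B to get BRRBRBBBRRBB; options L={ 0 1/4 5/16 11/32 23/64 185/512 371/1024 } R={ 93/256 47/128 3/8 1/2 1 } so 743/2048
step 13: add B to get BRRBRBBBRRBBB; options L={ 0 1/4 5/16 11/32 23/64 185/512 371/1024 743/2048 } R={ 93/256 47/128 3/8 1/2 1 } so 1487/4096
step 14: add R to get BRRBRBBBRRBBBR; options L={ 0 1/4 5/16 11/32 23/64 185/512 371/1024 743/2048 } R={ 1487/4096 93/256 47/128 3/8 1/2 1 } so 2973/8192
step 15: add B to get BRRBRBBBRRBBBRB; options L={ 0 1/4 5/16 11/32 23/64 185/512 371/1024 743/2048 2973/8192 } R={ 1487/4096 93/256 47/128 3/8 1/2 1 } so 5947/16384

5947/16384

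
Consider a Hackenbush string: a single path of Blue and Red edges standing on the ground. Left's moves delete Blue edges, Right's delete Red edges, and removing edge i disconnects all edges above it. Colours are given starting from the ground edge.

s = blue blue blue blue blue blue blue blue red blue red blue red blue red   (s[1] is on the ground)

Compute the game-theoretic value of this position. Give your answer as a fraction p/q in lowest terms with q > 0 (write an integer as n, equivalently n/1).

Build v(s[:k]) for k = 1..15, string s = blue blue blue blue blue blue blue blue red blue red blue red blue red.
edge 1 of 15 (blue): { 0 | (no moves) } = 1
edge 2 of 15 (blue): { 0; 1 | (no moves) } = 2
edge 3 of 15 (blue): { 0; 1; 2 | (no moves) } = 3
edge 4 of 15 (blue): { 0; 1; 2; 3 | (no moves) } = 4
edge 5 of 15 (blue): { 0; 1; 2; 3; 4 | (no moves) } = 5
edge 6 of 15 (blue): { 0; 1; 2; 3; 4; 5 | (no moves) } = 6
edge 7 of 15 (blue): { 0; 1; 2; 3; 4; 5; 6 | (no moves) } = 7
edge 8 of 15 (blue): { 0; 1; 2; 3; 4; 5; 6; 7 | (no moves) } = 8
edge 9 of 15 (red): { 0; 1; 2; 3; 4; 5; 6; 7 | 8 } = 15/2
edge 10 of 15 (blue): { 0; 1; 2; 3; 4; 5; 6; 7; 15/2 | 8 } = 31/4
edge 11 of 15 (red): { 0; 1; 2; 3; 4; 5; 6; 7; 15/2 | 31/4; 8 } = 61/8
edge 12 of 15 (blue): { 0; 1; 2; 3; 4; 5; 6; 7; 15/2; 61/8 | 31/4; 8 } = 123/16
edge 13 of 15 (red): { 0; 1; 2; 3; 4; 5; 6; 7; 15/2; 61/8 | 123/16; 31/4; 8 } = 245/32
edge 14 of 15 (blue): { 0; 1; 2; 3; 4; 5; 6; 7; 15/2; 61/8; 245/32 | 123/16; 31/4; 8 } = 491/64
edge 15 of 15 (red): { 0; 1; 2; 3; 4; 5; 6; 7; 15/2; 61/8; 245/32 | 491/64; 123/16; 31/4; 8 } = 981/128

981/128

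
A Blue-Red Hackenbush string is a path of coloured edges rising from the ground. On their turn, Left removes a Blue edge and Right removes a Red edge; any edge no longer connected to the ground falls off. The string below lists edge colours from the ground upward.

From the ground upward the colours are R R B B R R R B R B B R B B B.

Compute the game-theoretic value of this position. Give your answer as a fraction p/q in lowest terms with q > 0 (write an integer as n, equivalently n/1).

-11921/8192

Prefix values for R R B B R R R B R B B R B B B via {L|R} + simplicity:
step 1: add R to get R; options L={ — } R={ 0 } => -1
step 2: add R to get RR; options L={ — } R={ -1, 0 } => -2
step 3: add B to get RRB; options L={ -2 } R={ -1, 0 } => -3/2
step 4: add B to get RRBB; options L={ -2, -3/2 } R={ -1, 0 } => -5/4
step 5: add R to get RRBBR; options L={ -2, -3/2 } R={ -5/4, -1, 0 } => -11/8
step 6: add R to get RRBBRR; options L={ -2, -3/2 } R={ -11/8, -5/4, -1, 0 } => -23/16
step 7: add R to get RRBBRRR; options L={ -2, -3/2 } R={ -23/16, -11/8, -5/4, -1, 0 } => -47/32
step 8: add B to get RRBBRRRB; options L={ -2, -3/2, -47/32 } R={ -23/16, -11/8, -5/4, -1, 0 } => -93/64
step 9: add R to get RRBBRRRBR; options L={ -2, -3/2, -47/32 } R={ -93/64, -23/16, -11/8, -5/4, -1, 0 } => -187/128
step 10: add B to get RRBBRRRBRB; options L={ -2, -3/2, -47/32, -187/128 } R={ -93/64, -23/16, -11/8, -5/4, -1, 0 } => -373/256
step 11: add B to get RRBBRRRBRBB; options L={ -2, -3/2, -47/32, -187/128, -373/256 } R={ -93/64, -23/16, -11/8, -5/4, -1, 0 } => -745/512
step 12: add R to get RRBBRRRBRBBR; options L={ -2, -3/2, -47/32, -187/128, -373/256 } R={ -745/512, -93/64, -23/16, -11/8, -5/4, -1, 0 } => -1491/1024
step 13: add B to get RRBBRRRBRBBRB; options L={ -2, -3/2, -47/32, -187/128, -373/256, -1491/1024 } R={ -745/512, -93/64, -23/16, -11/8, -5/4, -1, 0 } => -2981/2048
step 14: add B to get RRBBRRRBRBBRBB; options L={ -2, -3/2, -47/32, -187/128, -373/256, -1491/1024, -2981/2048 } R={ -745/512, -93/64, -23/16, -11/8, -5/4, -1, 0 } => -5961/4096
step 15: add B to get RRBBRRRBRBBRBBB; options L={ -2, -3/2, -47/32, -187/128, -373/256, -1491/1024, -2981/2048, -5961/4096 } R={ -745/512, -93/64, -23/16, -11/8, -5/4, -1, 0 } => -11921/8192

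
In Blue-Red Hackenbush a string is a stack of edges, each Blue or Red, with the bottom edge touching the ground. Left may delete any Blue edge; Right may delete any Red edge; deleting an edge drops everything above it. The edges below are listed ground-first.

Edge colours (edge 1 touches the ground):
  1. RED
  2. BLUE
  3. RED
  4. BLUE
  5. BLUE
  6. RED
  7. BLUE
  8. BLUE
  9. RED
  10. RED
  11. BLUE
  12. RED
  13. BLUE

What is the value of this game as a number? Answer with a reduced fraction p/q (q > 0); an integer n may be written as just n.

-2357/4096

R: Left { ∅ }, Right { 0 } = simplest -1
RB: Left { -1 }, Right { 0 } = simplest -1/2
RBR: Left { -1 }, Right { -1/2,0 } = simplest -3/4
RBRB: Left { -1,-3/4 }, Right { -1/2,0 } = simplest -5/8
RBRBB: Left { -1,-3/4,-5/8 }, Right { -1/2,0 } = simplest -9/16
RBRBBR: Left { -1,-3/4,-5/8 }, Right { -9/16,-1/2,0 } = simplest -19/32
RBRBBRB: Left { -1,-3/4,-5/8,-19/32 }, Right { -9/16,-1/2,0 } = simplest -37/64
RBRBBRBB: Left { -1,-3/4,-5/8,-19/32,-37/64 }, Right { -9/16,-1/2,0 } = simplest -73/128
RBRBBRBBR: Left { -1,-3/4,-5/8,-19/32,-37/64 }, Right { -73/128,-9/16,-1/2,0 } = simplest -147/256
RBRBBRBBRR: Left { -1,-3/4,-5/8,-19/32,-37/64 }, Right { -147/256,-73/128,-9/16,-1/2,0 } = simplest -295/512
RBRBBRBBRRB: Left { -1,-3/4,-5/8,-19/32,-37/64,-295/512 }, Right { -147/256,-73/128,-9/16,-1/2,0 } = simplest -589/1024
RBRBBRBBRRBR: Left { -1,-3/4,-5/8,-19/32,-37/64,-295/512 }, Right { -589/1024,-147/256,-73/128,-9/16,-1/2,0 } = simplest -1179/2048
RBRBBRBBRRBRB: Left { -1,-3/4,-5/8,-19/32,-37/64,-295/512,-1179/2048 }, Right { -589/1024,-147/256,-73/128,-9/16,-1/2,0 } = simplest -2357/4096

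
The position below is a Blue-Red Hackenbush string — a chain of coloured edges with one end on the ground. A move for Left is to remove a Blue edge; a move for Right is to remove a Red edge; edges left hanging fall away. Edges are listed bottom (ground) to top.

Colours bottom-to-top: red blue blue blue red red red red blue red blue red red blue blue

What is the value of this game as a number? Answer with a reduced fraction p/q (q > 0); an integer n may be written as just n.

step 1: add red to get r; options L={ — } R={ 0 } ⇒ -1
step 2: add blue to get rb; options L={ -1 } R={ 0 } ⇒ -1/2
step 3: add blue to get rbb; options L={ -1,-1/2 } R={ 0 } ⇒ -1/4
step 4: add blue to get rbbb; options L={ -1,-1/2,-1/4 } R={ 0 } ⇒ -1/8
step 5: add red to get rbbbr; options L={ -1,-1/2,-1/4 } R={ -1/8,0 } ⇒ -3/16
step 6: add red to get rbbbrr; options L={ -1,-1/2,-1/4 } R={ -3/16,-1/8,0 } ⇒ -7/32
step 7: add red to get rbbbrrr; options L={ -1,-1/2,-1/4 } R={ -7/32,-3/16,-1/8,0 } ⇒ -15/64
step 8: add red to get rbbbrrrr; options L={ -1,-1/2,-1/4 } R={ -15/64,-7/32,-3/16,-1/8,0 } ⇒ -31/128
step 9: add blue to get rbbbrrrrb; options L={ -1,-1/2,-1/4,-31/128 } R={ -15/64,-7/32,-3/16,-1/8,0 } ⇒ -61/256
step 10: add red to get rbbbrrrrbr; options L={ -1,-1/2,-1/4,-31/128 } R={ -61/256,-15/64,-7/32,-3/16,-1/8,0 } ⇒ -123/512
step 11: add blue to get rbbbrrrrbrb; options L={ -1,-1/2,-1/4,-31/128,-123/512 } R={ -61/256,-15/64,-7/32,-3/16,-1/8,0 } ⇒ -245/1024
step 12: add red to get rbbbrrrrbrbr; options L={ -1,-1/2,-1/4,-31/128,-123/512 } R={ -245/1024,-61/256,-15/64,-7/32,-3/16,-1/8,0 } ⇒ -491/2048
step 13: add red to get rbbbrrrrbrbrr; options L={ -1,-1/2,-1/4,-31/128,-123/512 } R={ -491/2048,-245/1024,-61/256,-15/64,-7/32,-3/16,-1/8,0 } ⇒ -983/4096
step 14: add blue to get rbbbrrrrbrbrrb; options L={ -1,-1/2,-1/4,-31/128,-123/512,-983/4096 } R={ -491/2048,-245/1024,-61/256,-15/64,-7/32,-3/16,-1/8,0 } ⇒ -1965/8192
step 15: add blue to get rbbbrrrrbrbrrbb; options L={ -1,-1/2,-1/4,-31/128,-123/512,-983/4096,-1965/8192 } R={ -491/2048,-245/1024,-61/256,-15/64,-7/32,-3/16,-1/8,0 } ⇒ -3929/16384

-3929/16384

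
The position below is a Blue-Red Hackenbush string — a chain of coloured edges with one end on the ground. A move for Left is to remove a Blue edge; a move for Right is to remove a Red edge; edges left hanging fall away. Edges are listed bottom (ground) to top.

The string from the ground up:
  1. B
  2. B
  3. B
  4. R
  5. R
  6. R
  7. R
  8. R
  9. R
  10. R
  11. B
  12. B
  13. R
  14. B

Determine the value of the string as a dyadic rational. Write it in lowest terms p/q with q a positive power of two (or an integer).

4123/2048

edge 1 of 14 (B): { 0 |  } = 1
edge 2 of 14 (B): { 0 1 |  } = 2
edge 3 of 14 (B): { 0 1 2 |  } = 3
edge 4 of 14 (R): { 0 1 2 | 3 } = 5/2
edge 5 of 14 (R): { 0 1 2 | 5/2 3 } = 9/4
edge 6 of 14 (R): { 0 1 2 | 9/4 5/2 3 } = 17/8
edge 7 of 14 (R): { 0 1 2 | 17/8 9/4 5/2 3 } = 33/16
edge 8 of 14 (R): { 0 1 2 | 33/16 17/8 9/4 5/2 3 } = 65/32
edge 9 of 14 (R): { 0 1 2 | 65/32 33/16 17/8 9/4 5/2 3 } = 129/64
edge 10 of 14 (R): { 0 1 2 | 129/64 65/32 33/16 17/8 9/4 5/2 3 } = 257/128
edge 11 of 14 (B): { 0 1 2 257/128 | 129/64 65/32 33/16 17/8 9/4 5/2 3 } = 515/256
edge 12 of 14 (B): { 0 1 2 257/128 515/256 | 129/64 65/32 33/16 17/8 9/4 5/2 3 } = 1031/512
edge 13 of 14 (R): { 0 1 2 257/128 515/256 | 1031/512 129/64 65/32 33/16 17/8 9/4 5/2 3 } = 2061/1024
edge 14 of 14 (B): { 0 1 2 257/128 515/256 2061/1024 | 1031/512 129/64 65/32 33/16 17/8 9/4 5/2 3 } = 4123/2048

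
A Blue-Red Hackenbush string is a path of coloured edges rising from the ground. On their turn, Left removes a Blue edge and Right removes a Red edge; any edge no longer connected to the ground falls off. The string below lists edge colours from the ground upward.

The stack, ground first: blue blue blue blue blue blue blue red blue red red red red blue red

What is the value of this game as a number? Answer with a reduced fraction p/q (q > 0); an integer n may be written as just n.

b: Left { 0 }, Right { — } ⇒ simplest 1
bb: Left { 0 1 }, Right { — } ⇒ simplest 2
bbb: Left { 0 1 2 }, Right { — } ⇒ simplest 3
bbbb: Left { 0 1 2 3 }, Right { — } ⇒ simplest 4
bbbbb: Left { 0 1 2 3 4 }, Right { — } ⇒ simplest 5
bbbbbb: Left { 0 1 2 3 4 5 }, Right { — } ⇒ simplest 6
bbbbbbb: Left { 0 1 2 3 4 5 6 }, Right { — } ⇒ simplest 7
bbbbbbbr: Left { 0 1 2 3 4 5 6 }, Right { 7 } ⇒ simplest 13/2
bbbbbbbrb: Left { 0 1 2 3 4 5 6 13/2 }, Right { 7 } ⇒ simplest 27/4
bbbbbbbrbr: Left { 0 1 2 3 4 5 6 13/2 }, Right { 27/4 7 } ⇒ simplest 53/8
bbbbbbbrbrr: Left { 0 1 2 3 4 5 6 13/2 }, Right { 53/8 27/4 7 } ⇒ simplest 105/16
bbbbbbbrbrrr: Left { 0 1 2 3 4 5 6 13/2 }, Right { 105/16 53/8 27/4 7 } ⇒ simplest 209/32
bbbbbbbrbrrrr: Left { 0 1 2 3 4 5 6 13/2 }, Right { 209/32 105/16 53/8 27/4 7 } ⇒ simplest 417/64
bbbbbbbrbrrrrb: Left { 0 1 2 3 4 5 6 13/2 417/64 }, Right { 209/32 105/16 53/8 27/4 7 } ⇒ simplest 835/128
bbbbbbbrbrrrrbr: Left { 0 1 2 3 4 5 6 13/2 417/64 }, Right { 835/128 209/32 105/16 53/8 27/4 7 } ⇒ simplest 1669/256

1669/256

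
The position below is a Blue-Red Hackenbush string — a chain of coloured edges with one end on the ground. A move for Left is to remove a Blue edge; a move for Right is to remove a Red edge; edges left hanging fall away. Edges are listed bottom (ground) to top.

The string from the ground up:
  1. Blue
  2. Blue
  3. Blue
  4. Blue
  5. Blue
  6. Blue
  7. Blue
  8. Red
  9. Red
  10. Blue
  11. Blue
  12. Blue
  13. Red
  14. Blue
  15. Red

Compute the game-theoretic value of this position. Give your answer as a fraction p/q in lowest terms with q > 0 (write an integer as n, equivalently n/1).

1653/256

1 of 15 · B · max L 0 · min R +∞ so 1
2 of 15 · BB · max L 1 · min R +∞ so 2
3 of 15 · BBB · max L 2 · min R +∞ so 3
4 of 15 · BBBB · max L 3 · min R +∞ so 4
5 of 15 · BBBBB · max L 4 · min R +∞ so 5
6 of 15 · BBBBBB · max L 5 · min R +∞ so 6
7 of 15 · BBBBBBB · max L 6 · min R +∞ so 7
8 of 15 · BBBBBBBR · max L 6 · min R 7 so 13/2
9 of 15 · BBBBBBBRR · max L 6 · min R 13/2 so 25/4
10 of 15 · BBBBBBBRRB · max L 25/4 · min R 13/2 so 51/8
11 of 15 · BBBBBBBRRBB · max L 51/8 · min R 13/2 so 103/16
12 of 15 · BBBBBBBRRBBB · max L 103/16 · min R 13/2 so 207/32
13 of 15 · BBBBBBBRRBBBR · max L 103/16 · min R 207/32 so 413/64
14 of 15 · BBBBBBBRRBBBRB · max L 413/64 · min R 207/32 so 827/128
15 of 15 · BBBBBBBRRBBBRBR · max L 413/64 · min R 827/128 so 1653/256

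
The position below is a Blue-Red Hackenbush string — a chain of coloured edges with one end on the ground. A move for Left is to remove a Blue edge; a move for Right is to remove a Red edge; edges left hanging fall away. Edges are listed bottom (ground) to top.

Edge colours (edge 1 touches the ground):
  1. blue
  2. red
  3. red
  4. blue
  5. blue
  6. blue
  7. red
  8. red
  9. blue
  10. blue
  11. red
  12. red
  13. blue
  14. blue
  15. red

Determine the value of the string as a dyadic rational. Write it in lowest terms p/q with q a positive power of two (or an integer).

7373/16384

1 of 15 · b · max L 0 · min R +∞ gives 1
2 of 15 · br · max L 0 · min R 1 gives 1/2
3 of 15 · brr · max L 0 · min R 1/2 gives 1/4
4 of 15 · brrb · max L 1/4 · min R 1/2 gives 3/8
5 of 15 · brrbb · max L 3/8 · min R 1/2 gives 7/16
6 of 15 · brrbbb · max L 7/16 · min R 1/2 gives 15/32
7 of 15 · brrbbbr · max L 7/16 · min R 15/32 gives 29/64
8 of 15 · brrbbbrr · max L 7/16 · min R 29/64 gives 57/128
9 of 15 · brrbbbrrb · max L 57/128 · min R 29/64 gives 115/256
10 of 15 · brrbbbrrbb · max L 115/256 · min R 29/64 gives 231/512
11 of 15 · brrbbbrrbbr · max L 115/256 · min R 231/512 gives 461/1024
12 of 15 · brrbbbrrbbrr · max L 115/256 · min R 461/1024 gives 921/2048
13 of 15 · brrbbbrrbbrrb · max L 921/2048 · min R 461/1024 gives 1843/4096
14 of 15 · brrbbbrrbbrrbb · max L 1843/4096 · min R 461/1024 gives 3687/8192
15 of 15 · brrbbbrrbbrrbbr · max L 1843/4096 · min R 3687/8192 gives 7373/16384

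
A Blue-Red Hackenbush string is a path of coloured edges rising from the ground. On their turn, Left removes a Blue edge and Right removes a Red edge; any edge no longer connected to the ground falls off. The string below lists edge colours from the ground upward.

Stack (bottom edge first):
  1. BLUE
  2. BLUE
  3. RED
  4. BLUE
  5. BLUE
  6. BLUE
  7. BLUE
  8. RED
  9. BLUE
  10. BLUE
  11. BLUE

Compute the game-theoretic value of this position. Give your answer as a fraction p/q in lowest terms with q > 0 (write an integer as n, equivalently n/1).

1007/512

Prefix values for BLUE BLUE RED BLUE BLUE BLUE BLUE RED BLUE BLUE BLUE via {L|R} + simplicity:
1 of 11 · B · max L 0 · min R +∞ — 1
2 of 11 · BB · max L 1 · min R +∞ — 2
3 of 11 · BBR · max L 1 · min R 2 — 3/2
4 of 11 · BBRB · max L 3/2 · min R 2 — 7/4
5 of 11 · BBRBB · max L 7/4 · min R 2 — 15/8
6 of 11 · BBRBBB · max L 15/8 · min R 2 — 31/16
7 of 11 · BBRBBBB · max L 31/16 · min R 2 — 63/32
8 of 11 · BBRBBBBR · max L 31/16 · min R 63/32 — 125/64
9 of 11 · BBRBBBBRB · max L 125/64 · min R 63/32 — 251/128
10 of 11 · BBRBBBBRBB · max L 251/128 · min R 63/32 — 503/256
11 of 11 · BBRBBBBRBBB · max L 503/256 · min R 63/32 — 1007/512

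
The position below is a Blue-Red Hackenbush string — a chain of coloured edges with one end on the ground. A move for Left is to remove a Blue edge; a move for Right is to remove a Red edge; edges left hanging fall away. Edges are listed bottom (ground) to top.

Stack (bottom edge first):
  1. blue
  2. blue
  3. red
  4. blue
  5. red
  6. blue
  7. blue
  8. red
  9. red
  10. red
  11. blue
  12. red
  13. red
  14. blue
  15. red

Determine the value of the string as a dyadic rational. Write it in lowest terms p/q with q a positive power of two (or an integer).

Build v(s[:k]) for k = 1..15, string s = blue blue red blue red blue blue red red red blue red red blue red.
step 1: add blue to get b; options L={ 0 } R={  } → 1
step 2: add blue to get bb; options L={ 0,1 } R={  } → 2
step 3: add red to get bbr; options L={ 0,1 } R={ 2 } → 3/2
step 4: add blue to get bbrb; options L={ 0,1,3/2 } R={ 2 } → 7/4
step 5: add red to get bbrbr; options L={ 0,1,3/2 } R={ 7/4,2 } → 13/8
step 6: add blue to get bbrbrb; options L={ 0,1,3/2,13/8 } R={ 7/4,2 } → 27/16
step 7: add blue to get bbrbrbb; options L={ 0,1,3/2,13/8,27/16 } R={ 7/4,2 } → 55/32
step 8: add red to get bbrbrbbr; options L={ 0,1,3/2,13/8,27/16 } R={ 55/32,7/4,2 } → 109/64
step 9: add red to get bbrbrbbrr; options L={ 0,1,3/2,13/8,27/16 } R={ 109/64,55/32,7/4,2 } → 217/128
step 10: add red to get bbrbrbbrrr; options L={ 0,1,3/2,13/8,27/16 } R={ 217/128,109/64,55/32,7/4,2 } → 433/256
step 11: add blue to get bbrbrbbrrrb; options L={ 0,1,3/2,13/8,27/16,433/256 } R={ 217/128,109/64,55/32,7/4,2 } → 867/512
step 12: add red to get bbrbrbbrrrbr; options L={ 0,1,3/2,13/8,27/16,433/256 } R={ 867/512,217/128,109/64,55/32,7/4,2 } → 1733/1024
step 13: add red to get bbrbrbbrrrbrr; options L={ 0,1,3/2,13/8,27/16,433/256 } R={ 1733/1024,867/512,217/128,109/64,55/32,7/4,2 } → 3465/2048
step 14: add blue to get bbrbrbbrrrbrrb; options L={ 0,1,3/2,13/8,27/16,433/256,3465/2048 } R={ 1733/1024,867/512,217/128,109/64,55/32,7/4,2 } → 6931/4096
step 15: add red to get bbrbrbbrrrbrrbr; options L={ 0,1,3/2,13/8,27/16,433/256,3465/2048 } R={ 6931/4096,1733/1024,867/512,217/128,109/64,55/32,7/4,2 } → 13861/8192

13861/8192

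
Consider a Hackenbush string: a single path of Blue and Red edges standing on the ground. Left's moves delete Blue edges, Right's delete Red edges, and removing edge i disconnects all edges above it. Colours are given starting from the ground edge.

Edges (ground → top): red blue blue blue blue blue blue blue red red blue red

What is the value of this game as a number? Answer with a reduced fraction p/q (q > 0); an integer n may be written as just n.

Build val(s[:k]) for k = 1..12, string s = red blue blue blue blue blue blue blue red red blue red.
1 of 12 · r · max L −∞ · min R 0 gives -1
2 of 12 · rb · max L -1 · min R 0 gives -1/2
3 of 12 · rbb · max L -1/2 · min R 0 gives -1/4
4 of 12 · rbbb · max L -1/4 · min R 0 gives -1/8
5 of 12 · rbbbb · max L -1/8 · min R 0 gives -1/16
6 of 12 · rbbbbb · max L -1/16 · min R 0 gives -1/32
7 of 12 · rbbbbbb · max L -1/32 · min R 0 gives -1/64
8 of 12 · rbbbbbbb · max L -1/64 · min R 0 gives -1/128
9 of 12 · rbbbbbbbr · max L -1/64 · min R -1/128 gives -3/256
10 of 12 · rbbbbbbbrr · max L -1/64 · min R -3/256 gives -7/512
11 of 12 · rbbbbbbbrrb · max L -7/512 · min R -3/256 gives -13/1024
12 of 12 · rbbbbbbbrrbr · max L -7/512 · min R -13/1024 gives -27/2048

-27/2048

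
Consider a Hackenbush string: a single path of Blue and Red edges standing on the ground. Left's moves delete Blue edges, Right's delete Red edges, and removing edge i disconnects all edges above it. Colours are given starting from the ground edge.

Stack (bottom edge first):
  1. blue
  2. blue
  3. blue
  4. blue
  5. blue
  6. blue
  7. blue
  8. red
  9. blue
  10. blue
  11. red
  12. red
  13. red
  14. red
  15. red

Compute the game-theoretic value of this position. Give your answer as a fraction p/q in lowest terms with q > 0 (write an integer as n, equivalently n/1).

1729/256

b: Left { 0 }, Right { (no moves) } ⇒ simplest 1
bb: Left { 0, 1 }, Right { (no moves) } ⇒ simplest 2
bbb: Left { 0, 1, 2 }, Right { (no moves) } ⇒ simplest 3
bbbb: Left { 0, 1, 2, 3 }, Right { (no moves) } ⇒ simplest 4
bbbbb: Left { 0, 1, 2, 3, 4 }, Right { (no moves) } ⇒ simplest 5
bbbbbb: Left { 0, 1, 2, 3, 4, 5 }, Right { (no moves) } ⇒ simplest 6
bbbbbbb: Left { 0, 1, 2, 3, 4, 5, 6 }, Right { (no moves) } ⇒ simplest 7
bbbbbbbr: Left { 0, 1, 2, 3, 4, 5, 6 }, Right { 7 } ⇒ simplest 13/2
bbbbbbbrb: Left { 0, 1, 2, 3, 4, 5, 6, 13/2 }, Right { 7 } ⇒ simplest 27/4
bbbbbbbrbb: Left { 0, 1, 2, 3, 4, 5, 6, 13/2, 27/4 }, Right { 7 } ⇒ simplest 55/8
bbbbbbbrbbr: Left { 0, 1, 2, 3, 4, 5, 6, 13/2, 27/4 }, Right { 55/8, 7 } ⇒ simplest 109/16
bbbbbbbrbbrr: Left { 0, 1, 2, 3, 4, 5, 6, 13/2, 27/4 }, Right { 109/16, 55/8, 7 } ⇒ simplest 217/32
bbbbbbbrbbrrr: Left { 0, 1, 2, 3, 4, 5, 6, 13/2, 27/4 }, Right { 217/32, 109/16, 55/8, 7 } ⇒ simplest 433/64
bbbbbbbrbbrrrr: Left { 0, 1, 2, 3, 4, 5, 6, 13/2, 27/4 }, Right { 433/64, 217/32, 109/16, 55/8, 7 } ⇒ simplest 865/128
bbbbbbbrbbrrrrr: Left { 0, 1, 2, 3, 4, 5, 6, 13/2, 27/4 }, Right { 865/128, 433/64, 217/32, 109/16, 55/8, 7 } ⇒ simplest 1729/256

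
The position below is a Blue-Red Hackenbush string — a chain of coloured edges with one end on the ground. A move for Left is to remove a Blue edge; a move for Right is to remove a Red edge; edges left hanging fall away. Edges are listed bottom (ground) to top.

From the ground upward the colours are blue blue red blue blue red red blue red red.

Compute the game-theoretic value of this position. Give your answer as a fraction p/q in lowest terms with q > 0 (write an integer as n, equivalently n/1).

Recurse on prefixes of the 10-edge string blue blue red blue blue red red blue red red:
step 1: add blue to get b; options L={ 0 } R={ (no moves) } = 1
step 2: add blue to get bb; options L={ 0,1 } R={ (no moves) } = 2
step 3: add red to get bbr; options L={ 0,1 } R={ 2 } = 3/2
step 4: add blue to get bbrb; options L={ 0,1,3/2 } R={ 2 } = 7/4
step 5: add blue to get bbrbb; options L={ 0,1,3/2,7/4 } R={ 2 } = 15/8
step 6: add red to get bbrbbr; options L={ 0,1,3/2,7/4 } R={ 15/8,2 } = 29/16
step 7: add red to get bbrbbrr; options L={ 0,1,3/2,7/4 } R={ 29/16,15/8,2 } = 57/32
step 8: add blue to get bbrbbrrb; options L={ 0,1,3/2,7/4,57/32 } R={ 29/16,15/8,2 } = 115/64
step 9: add red to get bbrbbrrbr; options L={ 0,1,3/2,7/4,57/32 } R={ 115/64,29/16,15/8,2 } = 229/128
step 10: add red to get bbrbbrrbrr; options L={ 0,1,3/2,7/4,57/32 } R={ 229/128,115/64,29/16,15/8,2 } = 457/256

457/256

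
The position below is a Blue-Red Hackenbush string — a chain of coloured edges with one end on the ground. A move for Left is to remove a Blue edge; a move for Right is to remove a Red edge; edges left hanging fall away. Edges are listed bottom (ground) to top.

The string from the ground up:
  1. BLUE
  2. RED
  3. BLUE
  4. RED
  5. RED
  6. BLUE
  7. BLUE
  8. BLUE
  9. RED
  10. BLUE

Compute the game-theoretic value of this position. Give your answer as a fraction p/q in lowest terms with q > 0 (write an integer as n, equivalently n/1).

1 of 10 · B · max L 0 · min R +∞ => 1
2 of 10 · BR · max L 0 · min R 1 => 1/2
3 of 10 · BRB · max L 1/2 · min R 1 => 3/4
4 of 10 · BRBR · max L 1/2 · min R 3/4 => 5/8
5 of 10 · BRBRR · max L 1/2 · min R 5/8 => 9/16
6 of 10 · BRBRRB · max L 9/16 · min R 5/8 => 19/32
7 of 10 · BRBRRBB · max L 19/32 · min R 5/8 => 39/64
8 of 10 · BRBRRBBB · max L 39/64 · min R 5/8 => 79/128
9 of 10 · BRBRRBBBR · max L 39/64 · min R 79/128 => 157/256
10 of 10 · BRBRRBBBRB · max L 157/256 · min R 79/128 => 315/512

315/512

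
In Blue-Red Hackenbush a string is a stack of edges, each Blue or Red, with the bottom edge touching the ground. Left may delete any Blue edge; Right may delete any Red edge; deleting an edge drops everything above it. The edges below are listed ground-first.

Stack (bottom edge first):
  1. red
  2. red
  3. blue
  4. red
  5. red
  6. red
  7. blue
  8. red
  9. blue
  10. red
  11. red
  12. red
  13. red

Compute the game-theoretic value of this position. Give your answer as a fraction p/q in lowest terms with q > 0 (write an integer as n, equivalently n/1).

-3935/2048

Build G(s[:k]) for k = 1..13, string s = red red blue red red red blue red blue red red red red.
r: Left { none }, Right { 0 } = simplest -1
rr: Left { none }, Right { -1 0 } = simplest -2
rrb: Left { -2 }, Right { -1 0 } = simplest -3/2
rrbr: Left { -2 }, Right { -3/2 -1 0 } = simplest -7/4
rrbrr: Left { -2 }, Right { -7/4 -3/2 -1 0 } = simplest -15/8
rrbrrr: Left { -2 }, Right { -15/8 -7/4 -3/2 -1 0 } = simplest -31/16
rrbrrrb: Left { -2 -31/16 }, Right { -15/8 -7/4 -3/2 -1 0 } = simplest -61/32
rrbrrrbr: Left { -2 -31/16 }, Right { -61/32 -15/8 -7/4 -3/2 -1 0 } = simplest -123/64
rrbrrrbrb: Left { -2 -31/16 -123/64 }, Right { -61/32 -15/8 -7/4 -3/2 -1 0 } = simplest -245/128
rrbrrrbrbr: Left { -2 -31/16 -123/64 }, Right { -245/128 -61/32 -15/8 -7/4 -3/2 -1 0 } = simplest -491/256
rrbrrrbrbrr: Left { -2 -31/16 -123/64 }, Right { -491/256 -245/128 -61/32 -15/8 -7/4 -3/2 -1 0 } = simplest -983/512
rrbrrrbrbrrr: Left { -2 -31/16 -123/64 }, Right { -983/512 -491/256 -245/128 -61/32 -15/8 -7/4 -3/2 -1 0 } = simplest -1967/1024
rrbrrrbrbrrrr: Left { -2 -31/16 -123/64 }, Right { -1967/1024 -983/512 -491/256 -245/128 -61/32 -15/8 -7/4 -3/2 -1 0 } = simplest -3935/2048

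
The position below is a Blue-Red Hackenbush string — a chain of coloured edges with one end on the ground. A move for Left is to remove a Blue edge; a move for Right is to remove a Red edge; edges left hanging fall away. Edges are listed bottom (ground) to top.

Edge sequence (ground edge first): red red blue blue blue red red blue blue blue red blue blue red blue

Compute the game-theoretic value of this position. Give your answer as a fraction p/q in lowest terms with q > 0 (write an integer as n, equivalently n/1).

-9765/8192

Build v(s[:k]) for k = 1..15, string s = red red blue blue blue red red blue blue blue red blue blue red blue.
edge 1 of 15 (red): { ∅ | 0 } = -1
edge 2 of 15 (red): { ∅ | -1; 0 } = -2
edge 3 of 15 (blue): { -2 | -1; 0 } = -3/2
edge 4 of 15 (blue): { -2; -3/2 | -1; 0 } = -5/4
edge 5 of 15 (blue): { -2; -3/2; -5/4 | -1; 0 } = -9/8
edge 6 of 15 (red): { -2; -3/2; -5/4 | -9/8; -1; 0 } = -19/16
edge 7 of 15 (red): { -2; -3/2; -5/4 | -19/16; -9/8; -1; 0 } = -39/32
edge 8 of 15 (blue): { -2; -3/2; -5/4; -39/32 | -19/16; -9/8; -1; 0 } = -77/64
edge 9 of 15 (blue): { -2; -3/2; -5/4; -39/32; -77/64 | -19/16; -9/8; -1; 0 } = -153/128
edge 10 of 15 (blue): { -2; -3/2; -5/4; -39/32; -77/64; -153/128 | -19/16; -9/8; -1; 0 } = -305/256
edge 11 of 15 (red): { -2; -3/2; -5/4; -39/32; -77/64; -153/128 | -305/256; -19/16; -9/8; -1; 0 } = -611/512
edge 12 of 15 (blue): { -2; -3/2; -5/4; -39/32; -77/64; -153/128; -611/512 | -305/256; -19/16; -9/8; -1; 0 } = -1221/1024
edge 13 of 15 (blue): { -2; -3/2; -5/4; -39/32; -77/64; -153/128; -611/512; -1221/1024 | -305/256; -19/16; -9/8; -1; 0 } = -2441/2048
edge 14 of 15 (red): { -2; -3/2; -5/4; -39/32; -77/64; -153/128; -611/512; -1221/1024 | -2441/2048; -305/256; -19/16; -9/8; -1; 0 } = -4883/4096
edge 15 of 15 (blue): { -2; -3/2; -5/4; -39/32; -77/64; -153/128; -611/512; -1221/1024; -4883/4096 | -2441/2048; -305/256; -19/16; -9/8; -1; 0 } = -9765/8192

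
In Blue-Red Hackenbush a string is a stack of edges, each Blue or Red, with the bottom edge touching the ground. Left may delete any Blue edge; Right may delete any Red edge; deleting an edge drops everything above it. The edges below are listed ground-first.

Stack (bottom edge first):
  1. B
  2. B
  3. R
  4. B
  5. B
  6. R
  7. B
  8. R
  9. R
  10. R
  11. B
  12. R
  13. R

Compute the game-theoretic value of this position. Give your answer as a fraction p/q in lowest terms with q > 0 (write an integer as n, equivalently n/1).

1 of 13 · B · max L 0 · min R +∞ gives 1
2 of 13 · BB · max L 1 · min R +∞ gives 2
3 of 13 · BBR · max L 1 · min R 2 gives 3/2
4 of 13 · BBRB · max L 3/2 · min R 2 gives 7/4
5 of 13 · BBRBB · max L 7/4 · min R 2 gives 15/8
6 of 13 · BBRBBR · max L 7/4 · min R 15/8 gives 29/16
7 of 13 · BBRBBRB · max L 29/16 · min R 15/8 gives 59/32
8 of 13 · BBRBBRBR · max L 29/16 · min R 59/32 gives 117/64
9 of 13 · BBRBBRBRR · max L 29/16 · min R 117/64 gives 233/128
10 of 13 · BBRBBRBRRR · max L 29/16 · min R 233/128 gives 465/256
11 of 13 · BBRBBRBRRRB · max L 465/256 · min R 233/128 gives 931/512
12 of 13 · BBRBBRBRRRBR · max L 465/256 · min R 931/512 gives 1861/1024
13 of 13 · BBRBBRBRRRBRR · max L 465/256 · min R 1861/1024 gives 3721/2048

3721/2048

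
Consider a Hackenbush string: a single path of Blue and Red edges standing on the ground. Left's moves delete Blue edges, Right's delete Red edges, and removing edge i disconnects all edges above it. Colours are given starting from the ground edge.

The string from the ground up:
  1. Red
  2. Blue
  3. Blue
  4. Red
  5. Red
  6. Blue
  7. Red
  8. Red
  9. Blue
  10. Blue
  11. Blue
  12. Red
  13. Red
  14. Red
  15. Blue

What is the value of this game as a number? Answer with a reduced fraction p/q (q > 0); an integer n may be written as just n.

-6941/16384

1 of 15 · R · max L −∞ · min R 0 → -1
2 of 15 · RB · max L -1 · min R 0 → -1/2
3 of 15 · RBB · max L -1/2 · min R 0 → -1/4
4 of 15 · RBBR · max L -1/2 · min R -1/4 → -3/8
5 of 15 · RBBRR · max L -1/2 · min R -3/8 → -7/16
6 of 15 · RBBRRB · max L -7/16 · min R -3/8 → -13/32
7 of 15 · RBBRRBR · max L -7/16 · min R -13/32 → -27/64
8 of 15 · RBBRRBRR · max L -7/16 · min R -27/64 → -55/128
9 of 15 · RBBRRBRRB · max L -55/128 · min R -27/64 → -109/256
10 of 15 · RBBRRBRRBB · max L -109/256 · min R -27/64 → -217/512
11 of 15 · RBBRRBRRBBB · max L -217/512 · min R -27/64 → -433/1024
12 of 15 · RBBRRBRRBBBR · max L -217/512 · min R -433/1024 → -867/2048
13 of 15 · RBBRRBRRBBBRR · max L -217/512 · min R -867/2048 → -1735/4096
14 of 15 · RBBRRBRRBBBRRR · max L -217/512 · min R -1735/4096 → -3471/8192
15 of 15 · RBBRRBRRBBBRRRB · max L -3471/8192 · min R -1735/4096 → -6941/16384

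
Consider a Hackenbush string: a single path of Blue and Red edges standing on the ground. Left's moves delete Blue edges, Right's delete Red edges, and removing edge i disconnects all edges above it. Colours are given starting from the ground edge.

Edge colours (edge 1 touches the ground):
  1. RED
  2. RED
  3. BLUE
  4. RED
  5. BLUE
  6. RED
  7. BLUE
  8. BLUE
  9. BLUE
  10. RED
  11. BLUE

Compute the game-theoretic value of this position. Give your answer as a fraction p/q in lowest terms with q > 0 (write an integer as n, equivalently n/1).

Recurse on prefixes of the 11-edge string RED RED BLUE RED BLUE RED BLUE BLUE BLUE RED BLUE:
1 of 11 · R · max L −∞ · min R 0 = -1
2 of 11 · RR · max L −∞ · min R -1 = -2
3 of 11 · RRB · max L -2 · min R -1 = -3/2
4 of 11 · RRBR · max L -2 · min R -3/2 = -7/4
5 of 11 · RRBRB · max L -7/4 · min R -3/2 = -13/8
6 of 11 · RRBRBR · max L -7/4 · min R -13/8 = -27/16
7 of 11 · RRBRBRB · max L -27/16 · min R -13/8 = -53/32
8 of 11 · RRBRBRBB · max L -53/32 · min R -13/8 = -105/64
9 of 11 · RRBRBRBBB · max L -105/64 · min R -13/8 = -209/128
10 of 11 · RRBRBRBBBR · max L -105/64 · min R -209/128 = -419/256
11 of 11 · RRBRBRBBBRB · max L -419/256 · min R -209/128 = -837/512

-837/512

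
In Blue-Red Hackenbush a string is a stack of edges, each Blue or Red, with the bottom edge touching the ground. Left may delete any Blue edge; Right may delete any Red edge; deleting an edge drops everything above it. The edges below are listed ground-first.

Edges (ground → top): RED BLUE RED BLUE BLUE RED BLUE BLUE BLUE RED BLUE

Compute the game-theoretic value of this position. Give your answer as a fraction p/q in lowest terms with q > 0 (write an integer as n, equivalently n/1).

-581/1024

Recurse on prefixes of the 11-edge string RED BLUE RED BLUE BLUE RED BLUE BLUE BLUE RED BLUE:
G_1 [R]  L=[·]  R=[0]  gives -1
G_2 [RB]  L=[-1]  R=[0]  gives -1/2
G_3 [RBR]  L=[-1]  R=[-1/2, 0]  gives -3/4
G_4 [RBRB]  L=[-1, -3/4]  R=[-1/2, 0]  gives -5/8
G_5 [RBRBB]  L=[-1, -3/4, -5/8]  R=[-1/2, 0]  gives -9/16
G_6 [RBRBBR]  L=[-1, -3/4, -5/8]  R=[-9/16, -1/2, 0]  gives -19/32
G_7 [RBRBBRB]  L=[-1, -3/4, -5/8, -19/32]  R=[-9/16, -1/2, 0]  gives -37/64
G_8 [RBRBBRBB]  L=[-1, -3/4, -5/8, -19/32, -37/64]  R=[-9/16, -1/2, 0]  gives -73/128
G_9 [RBRBBRBBB]  L=[-1, -3/4, -5/8, -19/32, -37/64, -73/128]  R=[-9/16, -1/2, 0]  gives -145/256
G_10 [RBRBBRBBBR]  L=[-1, -3/4, -5/8, -19/32, -37/64, -73/128]  R=[-145/256, -9/16, -1/2, 0]  gives -291/512
G_11 [RBRBBRBBBRB]  L=[-1, -3/4, -5/8, -19/32, -37/64, -73/128, -291/512]  R=[-145/256, -9/16, -1/2, 0]  gives -581/1024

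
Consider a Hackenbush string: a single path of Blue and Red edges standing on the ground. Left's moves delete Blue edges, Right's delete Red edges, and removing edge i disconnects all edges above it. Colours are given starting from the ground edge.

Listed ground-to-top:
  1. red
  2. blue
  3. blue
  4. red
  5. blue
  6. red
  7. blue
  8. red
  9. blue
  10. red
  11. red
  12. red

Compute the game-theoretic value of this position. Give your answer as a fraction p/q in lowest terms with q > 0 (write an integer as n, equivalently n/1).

-687/2048

Prefix values for red blue blue red blue red blue red blue red red red via {L|R} + simplicity:
edge 1 of 12 (red): { none | 0 } gives -1
edge 2 of 12 (blue): { -1 | 0 } gives -1/2
edge 3 of 12 (blue): { -1 -1/2 | 0 } gives -1/4
edge 4 of 12 (red): { -1 -1/2 | -1/4 0 } gives -3/8
edge 5 of 12 (blue): { -1 -1/2 -3/8 | -1/4 0 } gives -5/16
edge 6 of 12 (red): { -1 -1/2 -3/8 | -5/16 -1/4 0 } gives -11/32
edge 7 of 12 (blue): { -1 -1/2 -3/8 -11/32 | -5/16 -1/4 0 } gives -21/64
edge 8 of 12 (red): { -1 -1/2 -3/8 -11/32 | -21/64 -5/16 -1/4 0 } gives -43/128
edge 9 of 12 (blue): { -1 -1/2 -3/8 -11/32 -43/128 | -21/64 -5/16 -1/4 0 } gives -85/256
edge 10 of 12 (red): { -1 -1/2 -3/8 -11/32 -43/128 | -85/256 -21/64 -5/16 -1/4 0 } gives -171/512
edge 11 of 12 (red): { -1 -1/2 -3/8 -11/32 -43/128 | -171/512 -85/256 -21/64 -5/16 -1/4 0 } gives -343/1024
edge 12 of 12 (red): { -1 -1/2 -3/8 -11/32 -43/128 | -343/1024 -171/512 -85/256 -21/64 -5/16 -1/4 0 } gives -687/2048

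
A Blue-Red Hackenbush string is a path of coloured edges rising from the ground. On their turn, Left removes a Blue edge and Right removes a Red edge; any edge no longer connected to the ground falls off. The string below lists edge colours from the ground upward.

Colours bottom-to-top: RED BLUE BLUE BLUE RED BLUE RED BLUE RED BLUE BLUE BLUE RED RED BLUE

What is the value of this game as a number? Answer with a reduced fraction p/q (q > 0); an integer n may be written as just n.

value(R) = { none | 0 } — -1
value(RB) = { -1 | 0 } — -1/2
value(RBB) = { -1, -1/2 | 0 } — -1/4
value(RBBB) = { -1, -1/2, -1/4 | 0 } — -1/8
value(RBBBR) = { -1, -1/2, -1/4 | -1/8, 0 } — -3/16
value(RBBBRB) = { -1, -1/2, -1/4, -3/16 | -1/8, 0 } — -5/32
value(RBBBRBR) = { -1, -1/2, -1/4, -3/16 | -5/32, -1/8, 0 } — -11/64
value(RBBBRBRB) = { -1, -1/2, -1/4, -3/16, -11/64 | -5/32, -1/8, 0 } — -21/128
value(RBBBRBRBR) = { -1, -1/2, -1/4, -3/16, -11/64 | -21/128, -5/32, -1/8, 0 } — -43/256
value(RBBBRBRBRB) = { -1, -1/2, -1/4, -3/16, -11/64, -43/256 | -21/128, -5/32, -1/8, 0 } — -85/512
value(RBBBRBRBRBB) = { -1, -1/2, -1/4, -3/16, -11/64, -43/256, -85/512 | -21/128, -5/32, -1/8, 0 } — -169/1024
value(RBBBRBRBRBBB) = { -1, -1/2, -1/4, -3/16, -11/64, -43/256, -85/512, -169/1024 | -21/128, -5/32, -1/8, 0 } — -337/2048
value(RBBBRBRBRBBBR) = { -1, -1/2, -1/4, -3/16, -11/64, -43/256, -85/512, -169/1024 | -337/2048, -21/128, -5/32, -1/8, 0 } — -675/4096
value(RBBBRBRBRBBBRR) = { -1, -1/2, -1/4, -3/16, -11/64, -43/256, -85/512, -169/1024 | -675/4096, -337/2048, -21/128, -5/32, -1/8, 0 } — -1351/8192
value(RBBBRBRBRBBBRRB) = { -1, -1/2, -1/4, -3/16, -11/64, -43/256, -85/512, -169/1024, -1351/8192 | -675/4096, -337/2048, -21/128, -5/32, -1/8, 0 } — -2701/16384

-2701/16384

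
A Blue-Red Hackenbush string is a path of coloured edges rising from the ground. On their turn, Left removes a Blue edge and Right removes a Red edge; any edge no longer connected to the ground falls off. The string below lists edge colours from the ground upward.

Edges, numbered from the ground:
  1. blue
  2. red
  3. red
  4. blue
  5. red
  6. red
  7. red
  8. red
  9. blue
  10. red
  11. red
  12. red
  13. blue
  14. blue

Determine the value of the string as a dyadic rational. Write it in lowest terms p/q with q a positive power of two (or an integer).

Recurse on prefixes of the 14-edge string blue red red blue red red red red blue red red red blue blue:
b: Left { 0 }, Right { none } = simplest 1
br: Left { 0 }, Right { 1 } = simplest 1/2
brr: Left { 0 }, Right { 1/2, 1 } = simplest 1/4
brrb: Left { 0, 1/4 }, Right { 1/2, 1 } = simplest 3/8
brrbr: Left { 0, 1/4 }, Right { 3/8, 1/2, 1 } = simplest 5/16
brrbrr: Left { 0, 1/4 }, Right { 5/16, 3/8, 1/2, 1 } = simplest 9/32
brrbrrr: Left { 0, 1/4 }, Right { 9/32, 5/16, 3/8, 1/2, 1 } = simplest 17/64
brrbrrrr: Left { 0, 1/4 }, Right { 17/64, 9/32, 5/16, 3/8, 1/2, 1 } = simplest 33/128
brrbrrrrb: Left { 0, 1/4, 33/128 }, Right { 17/64, 9/32, 5/16, 3/8, 1/2, 1 } = simplest 67/256
brrbrrrrbr: Left { 0, 1/4, 33/128 }, Right { 67/256, 17/64, 9/32, 5/16, 3/8, 1/2, 1 } = simplest 133/512
brrbrrrrbrr: Left { 0, 1/4, 33/128 }, Right { 133/512, 67/256, 17/64, 9/32, 5/16, 3/8, 1/2, 1 } = simplest 265/1024
brrbrrrrbrrr: Left { 0, 1/4, 33/128 }, Right { 265/1024, 133/512, 67/256, 17/64, 9/32, 5/16, 3/8, 1/2, 1 } = simplest 529/2048
brrbrrrrbrrrb: Left { 0, 1/4, 33/128, 529/2048 }, Right { 265/1024, 133/512, 67/256, 17/64, 9/32, 5/16, 3/8, 1/2, 1 } = simplest 1059/4096
brrbrrrrbrrrbb: Left { 0, 1/4, 33/128, 529/2048, 1059/4096 }, Right { 265/1024, 133/512, 67/256, 17/64, 9/32, 5/16, 3/8, 1/2, 1 } = simplest 2119/8192

2119/8192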